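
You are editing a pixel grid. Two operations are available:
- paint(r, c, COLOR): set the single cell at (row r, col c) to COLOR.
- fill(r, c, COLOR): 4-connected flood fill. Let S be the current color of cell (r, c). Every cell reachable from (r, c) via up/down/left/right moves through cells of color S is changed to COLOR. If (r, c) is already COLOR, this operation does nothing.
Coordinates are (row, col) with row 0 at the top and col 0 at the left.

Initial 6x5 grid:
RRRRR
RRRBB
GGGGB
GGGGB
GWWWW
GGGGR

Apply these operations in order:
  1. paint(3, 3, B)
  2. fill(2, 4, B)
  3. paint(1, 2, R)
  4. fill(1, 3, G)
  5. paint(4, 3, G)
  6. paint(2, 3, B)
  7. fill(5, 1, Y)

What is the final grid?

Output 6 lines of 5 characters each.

Answer: RRRRR
RRRYY
YYYBY
YYYYY
YWWYW
YYYYR

Derivation:
After op 1 paint(3,3,B):
RRRRR
RRRBB
GGGGB
GGGBB
GWWWW
GGGGR
After op 2 fill(2,4,B) [0 cells changed]:
RRRRR
RRRBB
GGGGB
GGGBB
GWWWW
GGGGR
After op 3 paint(1,2,R):
RRRRR
RRRBB
GGGGB
GGGBB
GWWWW
GGGGR
After op 4 fill(1,3,G) [5 cells changed]:
RRRRR
RRRGG
GGGGG
GGGGG
GWWWW
GGGGR
After op 5 paint(4,3,G):
RRRRR
RRRGG
GGGGG
GGGGG
GWWGW
GGGGR
After op 6 paint(2,3,B):
RRRRR
RRRGG
GGGBG
GGGGG
GWWGW
GGGGR
After op 7 fill(5,1,Y) [17 cells changed]:
RRRRR
RRRYY
YYYBY
YYYYY
YWWYW
YYYYR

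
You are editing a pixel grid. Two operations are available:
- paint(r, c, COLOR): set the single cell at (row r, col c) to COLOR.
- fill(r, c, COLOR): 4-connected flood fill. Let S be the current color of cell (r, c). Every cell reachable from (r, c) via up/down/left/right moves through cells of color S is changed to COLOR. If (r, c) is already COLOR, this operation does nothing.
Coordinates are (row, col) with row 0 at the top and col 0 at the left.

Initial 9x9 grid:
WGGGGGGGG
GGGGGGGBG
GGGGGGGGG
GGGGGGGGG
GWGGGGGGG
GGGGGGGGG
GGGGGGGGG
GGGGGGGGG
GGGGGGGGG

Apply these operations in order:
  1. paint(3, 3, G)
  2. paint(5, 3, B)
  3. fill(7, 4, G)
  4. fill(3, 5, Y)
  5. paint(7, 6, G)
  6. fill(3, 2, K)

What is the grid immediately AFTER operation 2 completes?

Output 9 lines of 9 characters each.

After op 1 paint(3,3,G):
WGGGGGGGG
GGGGGGGBG
GGGGGGGGG
GGGGGGGGG
GWGGGGGGG
GGGGGGGGG
GGGGGGGGG
GGGGGGGGG
GGGGGGGGG
After op 2 paint(5,3,B):
WGGGGGGGG
GGGGGGGBG
GGGGGGGGG
GGGGGGGGG
GWGGGGGGG
GGGBGGGGG
GGGGGGGGG
GGGGGGGGG
GGGGGGGGG

Answer: WGGGGGGGG
GGGGGGGBG
GGGGGGGGG
GGGGGGGGG
GWGGGGGGG
GGGBGGGGG
GGGGGGGGG
GGGGGGGGG
GGGGGGGGG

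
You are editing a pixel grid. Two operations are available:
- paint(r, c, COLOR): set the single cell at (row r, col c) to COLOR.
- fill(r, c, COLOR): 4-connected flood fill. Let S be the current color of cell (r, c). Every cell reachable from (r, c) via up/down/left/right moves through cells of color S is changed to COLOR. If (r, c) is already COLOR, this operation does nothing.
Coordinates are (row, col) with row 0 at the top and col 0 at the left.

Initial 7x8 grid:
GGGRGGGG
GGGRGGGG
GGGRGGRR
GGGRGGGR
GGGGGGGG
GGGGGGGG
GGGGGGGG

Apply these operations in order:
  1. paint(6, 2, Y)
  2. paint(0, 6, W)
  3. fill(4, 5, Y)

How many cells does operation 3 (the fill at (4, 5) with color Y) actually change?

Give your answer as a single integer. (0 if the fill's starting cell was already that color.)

After op 1 paint(6,2,Y):
GGGRGGGG
GGGRGGGG
GGGRGGRR
GGGRGGGR
GGGGGGGG
GGGGGGGG
GGYGGGGG
After op 2 paint(0,6,W):
GGGRGGWG
GGGRGGGG
GGGRGGRR
GGGRGGGR
GGGGGGGG
GGGGGGGG
GGYGGGGG
After op 3 fill(4,5,Y) [47 cells changed]:
YYYRYYWY
YYYRYYYY
YYYRYYRR
YYYRYYYR
YYYYYYYY
YYYYYYYY
YYYYYYYY

Answer: 47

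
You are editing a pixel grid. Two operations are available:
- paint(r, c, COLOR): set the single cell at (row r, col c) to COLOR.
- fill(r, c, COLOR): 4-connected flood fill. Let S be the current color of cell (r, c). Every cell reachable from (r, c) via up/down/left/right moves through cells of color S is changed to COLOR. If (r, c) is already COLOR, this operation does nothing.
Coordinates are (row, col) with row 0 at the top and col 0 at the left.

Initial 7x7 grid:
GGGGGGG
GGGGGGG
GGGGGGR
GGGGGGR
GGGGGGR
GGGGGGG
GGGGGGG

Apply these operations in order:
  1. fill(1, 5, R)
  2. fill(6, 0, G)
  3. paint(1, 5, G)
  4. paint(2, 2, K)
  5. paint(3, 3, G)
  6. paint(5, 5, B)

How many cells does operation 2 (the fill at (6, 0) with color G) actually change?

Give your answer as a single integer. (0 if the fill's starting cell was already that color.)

After op 1 fill(1,5,R) [46 cells changed]:
RRRRRRR
RRRRRRR
RRRRRRR
RRRRRRR
RRRRRRR
RRRRRRR
RRRRRRR
After op 2 fill(6,0,G) [49 cells changed]:
GGGGGGG
GGGGGGG
GGGGGGG
GGGGGGG
GGGGGGG
GGGGGGG
GGGGGGG

Answer: 49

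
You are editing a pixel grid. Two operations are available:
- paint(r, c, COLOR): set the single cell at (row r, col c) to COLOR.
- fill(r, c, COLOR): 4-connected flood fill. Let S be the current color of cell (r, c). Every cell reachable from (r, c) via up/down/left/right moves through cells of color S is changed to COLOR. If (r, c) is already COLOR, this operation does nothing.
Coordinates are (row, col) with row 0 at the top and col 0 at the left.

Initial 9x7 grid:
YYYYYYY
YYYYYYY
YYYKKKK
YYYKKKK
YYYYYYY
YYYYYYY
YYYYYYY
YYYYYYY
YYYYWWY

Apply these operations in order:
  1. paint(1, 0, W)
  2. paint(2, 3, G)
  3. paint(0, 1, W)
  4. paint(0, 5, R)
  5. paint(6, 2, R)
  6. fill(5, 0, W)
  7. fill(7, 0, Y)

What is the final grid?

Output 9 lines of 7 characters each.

After op 1 paint(1,0,W):
YYYYYYY
WYYYYYY
YYYKKKK
YYYKKKK
YYYYYYY
YYYYYYY
YYYYYYY
YYYYYYY
YYYYWWY
After op 2 paint(2,3,G):
YYYYYYY
WYYYYYY
YYYGKKK
YYYKKKK
YYYYYYY
YYYYYYY
YYYYYYY
YYYYYYY
YYYYWWY
After op 3 paint(0,1,W):
YWYYYYY
WYYYYYY
YYYGKKK
YYYKKKK
YYYYYYY
YYYYYYY
YYYYYYY
YYYYYYY
YYYYWWY
After op 4 paint(0,5,R):
YWYYYRY
WYYYYYY
YYYGKKK
YYYKKKK
YYYYYYY
YYYYYYY
YYYYYYY
YYYYYYY
YYYYWWY
After op 5 paint(6,2,R):
YWYYYRY
WYYYYYY
YYYGKKK
YYYKKKK
YYYYYYY
YYYYYYY
YYRYYYY
YYYYYYY
YYYYWWY
After op 6 fill(5,0,W) [48 cells changed]:
YWWWWRW
WWWWWWW
WWWGKKK
WWWKKKK
WWWWWWW
WWWWWWW
WWRWWWW
WWWWWWW
WWWWWWW
After op 7 fill(7,0,Y) [52 cells changed]:
YYYYYRY
YYYYYYY
YYYGKKK
YYYKKKK
YYYYYYY
YYYYYYY
YYRYYYY
YYYYYYY
YYYYYYY

Answer: YYYYYRY
YYYYYYY
YYYGKKK
YYYKKKK
YYYYYYY
YYYYYYY
YYRYYYY
YYYYYYY
YYYYYYY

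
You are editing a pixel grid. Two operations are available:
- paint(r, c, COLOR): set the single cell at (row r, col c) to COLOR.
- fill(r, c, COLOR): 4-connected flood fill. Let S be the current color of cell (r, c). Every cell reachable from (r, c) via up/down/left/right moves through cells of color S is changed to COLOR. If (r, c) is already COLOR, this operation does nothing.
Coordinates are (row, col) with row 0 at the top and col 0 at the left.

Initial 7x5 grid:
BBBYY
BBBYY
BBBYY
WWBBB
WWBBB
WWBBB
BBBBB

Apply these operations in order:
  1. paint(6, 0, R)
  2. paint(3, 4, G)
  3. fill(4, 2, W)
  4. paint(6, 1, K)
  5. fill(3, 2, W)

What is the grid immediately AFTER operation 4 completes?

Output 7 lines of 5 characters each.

Answer: WWWYY
WWWYY
WWWYY
WWWWG
WWWWW
WWWWW
RKWWW

Derivation:
After op 1 paint(6,0,R):
BBBYY
BBBYY
BBBYY
WWBBB
WWBBB
WWBBB
RBBBB
After op 2 paint(3,4,G):
BBBYY
BBBYY
BBBYY
WWBBG
WWBBB
WWBBB
RBBBB
After op 3 fill(4,2,W) [21 cells changed]:
WWWYY
WWWYY
WWWYY
WWWWG
WWWWW
WWWWW
RWWWW
After op 4 paint(6,1,K):
WWWYY
WWWYY
WWWYY
WWWWG
WWWWW
WWWWW
RKWWW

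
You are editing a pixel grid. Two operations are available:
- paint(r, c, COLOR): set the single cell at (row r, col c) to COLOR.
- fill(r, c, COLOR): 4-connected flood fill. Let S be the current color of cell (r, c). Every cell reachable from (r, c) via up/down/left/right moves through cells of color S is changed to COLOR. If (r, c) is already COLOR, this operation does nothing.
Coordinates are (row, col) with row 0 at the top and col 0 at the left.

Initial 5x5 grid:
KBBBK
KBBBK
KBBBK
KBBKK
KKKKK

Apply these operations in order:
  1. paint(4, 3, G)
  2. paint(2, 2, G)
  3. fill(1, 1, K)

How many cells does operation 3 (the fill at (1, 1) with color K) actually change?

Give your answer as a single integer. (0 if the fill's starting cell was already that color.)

After op 1 paint(4,3,G):
KBBBK
KBBBK
KBBBK
KBBKK
KKKGK
After op 2 paint(2,2,G):
KBBBK
KBBBK
KBGBK
KBBKK
KKKGK
After op 3 fill(1,1,K) [10 cells changed]:
KKKKK
KKKKK
KKGKK
KKKKK
KKKGK

Answer: 10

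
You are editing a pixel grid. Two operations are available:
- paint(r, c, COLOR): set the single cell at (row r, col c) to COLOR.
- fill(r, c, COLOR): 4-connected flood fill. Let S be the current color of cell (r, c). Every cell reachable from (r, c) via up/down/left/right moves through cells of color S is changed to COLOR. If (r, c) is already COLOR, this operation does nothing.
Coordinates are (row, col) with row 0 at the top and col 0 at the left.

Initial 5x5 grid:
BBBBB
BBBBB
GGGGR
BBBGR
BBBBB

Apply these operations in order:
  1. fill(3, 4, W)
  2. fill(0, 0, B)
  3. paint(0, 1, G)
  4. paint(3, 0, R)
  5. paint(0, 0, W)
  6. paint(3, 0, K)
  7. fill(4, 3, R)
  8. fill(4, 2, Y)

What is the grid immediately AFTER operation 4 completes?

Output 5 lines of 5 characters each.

Answer: BGBBB
BBBBB
GGGGW
RBBGW
BBBBB

Derivation:
After op 1 fill(3,4,W) [2 cells changed]:
BBBBB
BBBBB
GGGGW
BBBGW
BBBBB
After op 2 fill(0,0,B) [0 cells changed]:
BBBBB
BBBBB
GGGGW
BBBGW
BBBBB
After op 3 paint(0,1,G):
BGBBB
BBBBB
GGGGW
BBBGW
BBBBB
After op 4 paint(3,0,R):
BGBBB
BBBBB
GGGGW
RBBGW
BBBBB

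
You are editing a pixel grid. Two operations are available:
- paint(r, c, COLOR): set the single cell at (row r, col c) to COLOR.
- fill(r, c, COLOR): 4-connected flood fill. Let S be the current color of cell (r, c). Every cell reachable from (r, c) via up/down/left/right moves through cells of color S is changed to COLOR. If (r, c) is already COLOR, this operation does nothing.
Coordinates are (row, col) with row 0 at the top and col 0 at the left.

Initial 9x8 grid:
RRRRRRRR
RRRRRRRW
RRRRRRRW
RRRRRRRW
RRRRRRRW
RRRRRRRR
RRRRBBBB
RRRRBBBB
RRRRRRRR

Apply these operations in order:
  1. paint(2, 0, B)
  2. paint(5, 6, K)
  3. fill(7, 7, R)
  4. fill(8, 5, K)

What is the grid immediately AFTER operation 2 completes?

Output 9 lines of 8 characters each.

After op 1 paint(2,0,B):
RRRRRRRR
RRRRRRRW
BRRRRRRW
RRRRRRRW
RRRRRRRW
RRRRRRRR
RRRRBBBB
RRRRBBBB
RRRRRRRR
After op 2 paint(5,6,K):
RRRRRRRR
RRRRRRRW
BRRRRRRW
RRRRRRRW
RRRRRRRW
RRRRRRKR
RRRRBBBB
RRRRBBBB
RRRRRRRR

Answer: RRRRRRRR
RRRRRRRW
BRRRRRRW
RRRRRRRW
RRRRRRRW
RRRRRRKR
RRRRBBBB
RRRRBBBB
RRRRRRRR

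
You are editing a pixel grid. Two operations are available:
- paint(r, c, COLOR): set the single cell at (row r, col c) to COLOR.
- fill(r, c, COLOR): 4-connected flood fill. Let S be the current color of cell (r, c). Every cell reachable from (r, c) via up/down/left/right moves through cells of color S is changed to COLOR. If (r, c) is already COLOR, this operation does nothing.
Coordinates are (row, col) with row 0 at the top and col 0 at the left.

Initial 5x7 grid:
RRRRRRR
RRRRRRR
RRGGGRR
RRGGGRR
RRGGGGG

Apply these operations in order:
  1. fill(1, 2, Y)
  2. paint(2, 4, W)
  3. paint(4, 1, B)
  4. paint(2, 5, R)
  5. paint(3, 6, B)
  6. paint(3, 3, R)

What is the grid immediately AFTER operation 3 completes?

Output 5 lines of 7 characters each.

After op 1 fill(1,2,Y) [24 cells changed]:
YYYYYYY
YYYYYYY
YYGGGYY
YYGGGYY
YYGGGGG
After op 2 paint(2,4,W):
YYYYYYY
YYYYYYY
YYGGWYY
YYGGGYY
YYGGGGG
After op 3 paint(4,1,B):
YYYYYYY
YYYYYYY
YYGGWYY
YYGGGYY
YBGGGGG

Answer: YYYYYYY
YYYYYYY
YYGGWYY
YYGGGYY
YBGGGGG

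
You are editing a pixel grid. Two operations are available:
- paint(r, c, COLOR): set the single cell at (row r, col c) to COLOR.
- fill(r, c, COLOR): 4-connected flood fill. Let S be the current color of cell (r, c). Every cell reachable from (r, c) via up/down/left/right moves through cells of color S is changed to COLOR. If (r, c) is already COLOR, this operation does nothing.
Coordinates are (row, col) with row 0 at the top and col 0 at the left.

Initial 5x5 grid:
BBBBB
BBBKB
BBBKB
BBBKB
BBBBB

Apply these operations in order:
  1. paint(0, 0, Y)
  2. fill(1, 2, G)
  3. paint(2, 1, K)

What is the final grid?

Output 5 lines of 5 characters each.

Answer: YGGGG
GGGKG
GKGKG
GGGKG
GGGGG

Derivation:
After op 1 paint(0,0,Y):
YBBBB
BBBKB
BBBKB
BBBKB
BBBBB
After op 2 fill(1,2,G) [21 cells changed]:
YGGGG
GGGKG
GGGKG
GGGKG
GGGGG
After op 3 paint(2,1,K):
YGGGG
GGGKG
GKGKG
GGGKG
GGGGG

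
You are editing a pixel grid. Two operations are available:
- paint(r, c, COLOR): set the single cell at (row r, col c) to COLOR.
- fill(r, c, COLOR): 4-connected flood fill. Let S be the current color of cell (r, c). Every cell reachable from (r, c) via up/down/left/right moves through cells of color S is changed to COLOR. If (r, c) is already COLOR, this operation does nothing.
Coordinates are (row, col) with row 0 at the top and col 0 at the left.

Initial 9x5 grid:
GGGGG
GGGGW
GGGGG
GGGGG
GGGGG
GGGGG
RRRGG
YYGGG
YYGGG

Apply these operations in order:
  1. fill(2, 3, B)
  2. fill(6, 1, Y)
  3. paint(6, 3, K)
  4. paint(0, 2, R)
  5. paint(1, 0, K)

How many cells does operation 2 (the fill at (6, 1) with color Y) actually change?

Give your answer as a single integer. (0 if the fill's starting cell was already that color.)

After op 1 fill(2,3,B) [37 cells changed]:
BBBBB
BBBBW
BBBBB
BBBBB
BBBBB
BBBBB
RRRBB
YYBBB
YYBBB
After op 2 fill(6,1,Y) [3 cells changed]:
BBBBB
BBBBW
BBBBB
BBBBB
BBBBB
BBBBB
YYYBB
YYBBB
YYBBB

Answer: 3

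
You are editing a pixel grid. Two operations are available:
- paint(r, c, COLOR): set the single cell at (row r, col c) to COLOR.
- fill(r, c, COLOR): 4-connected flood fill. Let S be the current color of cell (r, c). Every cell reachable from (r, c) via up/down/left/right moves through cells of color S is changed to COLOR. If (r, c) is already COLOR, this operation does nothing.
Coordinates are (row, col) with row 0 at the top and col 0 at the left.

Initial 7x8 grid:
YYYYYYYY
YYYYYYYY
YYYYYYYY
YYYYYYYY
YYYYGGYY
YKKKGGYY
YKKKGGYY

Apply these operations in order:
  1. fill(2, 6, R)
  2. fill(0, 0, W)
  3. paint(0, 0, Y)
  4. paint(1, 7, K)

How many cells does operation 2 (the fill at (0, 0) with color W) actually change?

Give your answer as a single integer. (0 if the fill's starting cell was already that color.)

Answer: 44

Derivation:
After op 1 fill(2,6,R) [44 cells changed]:
RRRRRRRR
RRRRRRRR
RRRRRRRR
RRRRRRRR
RRRRGGRR
RKKKGGRR
RKKKGGRR
After op 2 fill(0,0,W) [44 cells changed]:
WWWWWWWW
WWWWWWWW
WWWWWWWW
WWWWWWWW
WWWWGGWW
WKKKGGWW
WKKKGGWW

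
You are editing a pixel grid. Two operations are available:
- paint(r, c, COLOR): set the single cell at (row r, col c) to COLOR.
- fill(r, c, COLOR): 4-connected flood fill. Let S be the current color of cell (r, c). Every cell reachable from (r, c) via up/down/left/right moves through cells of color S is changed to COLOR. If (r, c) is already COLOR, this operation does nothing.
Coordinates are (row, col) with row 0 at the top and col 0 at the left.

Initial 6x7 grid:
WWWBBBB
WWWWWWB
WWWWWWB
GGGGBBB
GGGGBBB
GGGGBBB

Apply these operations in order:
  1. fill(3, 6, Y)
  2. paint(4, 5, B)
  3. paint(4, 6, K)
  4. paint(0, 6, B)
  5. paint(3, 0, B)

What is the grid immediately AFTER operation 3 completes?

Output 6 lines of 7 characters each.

After op 1 fill(3,6,Y) [15 cells changed]:
WWWYYYY
WWWWWWY
WWWWWWY
GGGGYYY
GGGGYYY
GGGGYYY
After op 2 paint(4,5,B):
WWWYYYY
WWWWWWY
WWWWWWY
GGGGYYY
GGGGYBY
GGGGYYY
After op 3 paint(4,6,K):
WWWYYYY
WWWWWWY
WWWWWWY
GGGGYYY
GGGGYBK
GGGGYYY

Answer: WWWYYYY
WWWWWWY
WWWWWWY
GGGGYYY
GGGGYBK
GGGGYYY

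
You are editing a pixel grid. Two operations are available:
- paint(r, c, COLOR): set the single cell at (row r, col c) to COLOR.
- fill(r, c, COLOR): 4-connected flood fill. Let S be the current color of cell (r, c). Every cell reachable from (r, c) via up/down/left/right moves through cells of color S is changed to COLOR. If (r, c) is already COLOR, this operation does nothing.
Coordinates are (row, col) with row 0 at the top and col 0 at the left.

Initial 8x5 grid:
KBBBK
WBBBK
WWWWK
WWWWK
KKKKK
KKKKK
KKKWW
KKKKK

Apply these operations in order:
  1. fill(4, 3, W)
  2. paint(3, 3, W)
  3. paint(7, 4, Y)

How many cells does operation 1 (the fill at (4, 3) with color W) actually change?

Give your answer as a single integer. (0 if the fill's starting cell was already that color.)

Answer: 22

Derivation:
After op 1 fill(4,3,W) [22 cells changed]:
KBBBW
WBBBW
WWWWW
WWWWW
WWWWW
WWWWW
WWWWW
WWWWW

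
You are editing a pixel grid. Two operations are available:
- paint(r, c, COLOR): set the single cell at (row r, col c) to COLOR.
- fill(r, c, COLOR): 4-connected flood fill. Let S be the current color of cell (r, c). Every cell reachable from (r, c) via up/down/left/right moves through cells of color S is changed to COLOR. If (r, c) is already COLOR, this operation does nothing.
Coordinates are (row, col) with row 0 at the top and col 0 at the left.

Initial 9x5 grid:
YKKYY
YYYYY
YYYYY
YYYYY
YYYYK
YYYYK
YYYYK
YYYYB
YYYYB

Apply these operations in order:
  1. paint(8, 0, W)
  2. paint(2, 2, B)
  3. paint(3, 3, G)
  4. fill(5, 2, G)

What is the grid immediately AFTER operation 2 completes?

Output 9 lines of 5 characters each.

After op 1 paint(8,0,W):
YKKYY
YYYYY
YYYYY
YYYYY
YYYYK
YYYYK
YYYYK
YYYYB
WYYYB
After op 2 paint(2,2,B):
YKKYY
YYYYY
YYBYY
YYYYY
YYYYK
YYYYK
YYYYK
YYYYB
WYYYB

Answer: YKKYY
YYYYY
YYBYY
YYYYY
YYYYK
YYYYK
YYYYK
YYYYB
WYYYB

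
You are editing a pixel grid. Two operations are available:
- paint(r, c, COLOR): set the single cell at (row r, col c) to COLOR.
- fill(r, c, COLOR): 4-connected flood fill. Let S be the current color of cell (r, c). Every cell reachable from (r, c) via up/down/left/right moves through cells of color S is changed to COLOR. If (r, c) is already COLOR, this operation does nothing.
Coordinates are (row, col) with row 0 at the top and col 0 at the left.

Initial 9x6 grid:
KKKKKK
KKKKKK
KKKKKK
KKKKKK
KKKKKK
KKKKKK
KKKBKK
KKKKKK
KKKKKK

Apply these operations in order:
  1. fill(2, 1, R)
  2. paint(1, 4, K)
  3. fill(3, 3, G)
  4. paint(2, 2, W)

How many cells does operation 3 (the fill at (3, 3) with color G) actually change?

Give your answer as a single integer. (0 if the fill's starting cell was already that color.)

Answer: 52

Derivation:
After op 1 fill(2,1,R) [53 cells changed]:
RRRRRR
RRRRRR
RRRRRR
RRRRRR
RRRRRR
RRRRRR
RRRBRR
RRRRRR
RRRRRR
After op 2 paint(1,4,K):
RRRRRR
RRRRKR
RRRRRR
RRRRRR
RRRRRR
RRRRRR
RRRBRR
RRRRRR
RRRRRR
After op 3 fill(3,3,G) [52 cells changed]:
GGGGGG
GGGGKG
GGGGGG
GGGGGG
GGGGGG
GGGGGG
GGGBGG
GGGGGG
GGGGGG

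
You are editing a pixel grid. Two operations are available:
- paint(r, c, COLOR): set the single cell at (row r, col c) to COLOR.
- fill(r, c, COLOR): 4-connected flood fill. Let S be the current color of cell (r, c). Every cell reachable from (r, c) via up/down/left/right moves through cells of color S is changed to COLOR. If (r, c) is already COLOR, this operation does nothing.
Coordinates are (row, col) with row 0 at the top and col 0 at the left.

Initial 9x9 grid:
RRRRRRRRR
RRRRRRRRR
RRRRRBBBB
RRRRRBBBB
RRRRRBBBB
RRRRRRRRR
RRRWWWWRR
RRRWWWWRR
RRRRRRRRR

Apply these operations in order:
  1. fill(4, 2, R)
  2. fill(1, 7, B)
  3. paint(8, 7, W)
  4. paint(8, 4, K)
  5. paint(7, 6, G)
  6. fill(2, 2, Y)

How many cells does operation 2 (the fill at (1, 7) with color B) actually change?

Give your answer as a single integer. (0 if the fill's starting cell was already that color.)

After op 1 fill(4,2,R) [0 cells changed]:
RRRRRRRRR
RRRRRRRRR
RRRRRBBBB
RRRRRBBBB
RRRRRBBBB
RRRRRRRRR
RRRWWWWRR
RRRWWWWRR
RRRRRRRRR
After op 2 fill(1,7,B) [61 cells changed]:
BBBBBBBBB
BBBBBBBBB
BBBBBBBBB
BBBBBBBBB
BBBBBBBBB
BBBBBBBBB
BBBWWWWBB
BBBWWWWBB
BBBBBBBBB

Answer: 61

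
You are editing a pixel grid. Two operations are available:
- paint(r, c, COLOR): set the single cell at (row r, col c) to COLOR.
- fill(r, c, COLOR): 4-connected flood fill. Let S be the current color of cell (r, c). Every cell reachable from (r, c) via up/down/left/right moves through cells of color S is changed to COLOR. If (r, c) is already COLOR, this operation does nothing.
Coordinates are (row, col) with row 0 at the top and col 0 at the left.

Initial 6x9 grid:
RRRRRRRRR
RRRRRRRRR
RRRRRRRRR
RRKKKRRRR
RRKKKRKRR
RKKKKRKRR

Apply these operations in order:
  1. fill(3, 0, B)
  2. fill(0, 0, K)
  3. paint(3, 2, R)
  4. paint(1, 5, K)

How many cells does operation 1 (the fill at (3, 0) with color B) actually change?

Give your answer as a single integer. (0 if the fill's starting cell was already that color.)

After op 1 fill(3,0,B) [42 cells changed]:
BBBBBBBBB
BBBBBBBBB
BBBBBBBBB
BBKKKBBBB
BBKKKBKBB
BKKKKBKBB

Answer: 42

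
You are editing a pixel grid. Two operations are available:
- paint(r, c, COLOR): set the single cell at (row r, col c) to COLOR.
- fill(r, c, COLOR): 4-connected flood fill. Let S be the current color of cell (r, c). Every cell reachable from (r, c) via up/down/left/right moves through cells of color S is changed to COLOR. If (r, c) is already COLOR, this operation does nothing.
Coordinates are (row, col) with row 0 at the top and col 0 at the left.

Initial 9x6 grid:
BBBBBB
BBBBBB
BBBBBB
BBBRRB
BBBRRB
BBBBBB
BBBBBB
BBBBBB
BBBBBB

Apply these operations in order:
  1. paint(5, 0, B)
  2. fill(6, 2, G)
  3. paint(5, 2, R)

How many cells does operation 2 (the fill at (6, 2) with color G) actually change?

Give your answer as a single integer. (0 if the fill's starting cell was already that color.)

Answer: 50

Derivation:
After op 1 paint(5,0,B):
BBBBBB
BBBBBB
BBBBBB
BBBRRB
BBBRRB
BBBBBB
BBBBBB
BBBBBB
BBBBBB
After op 2 fill(6,2,G) [50 cells changed]:
GGGGGG
GGGGGG
GGGGGG
GGGRRG
GGGRRG
GGGGGG
GGGGGG
GGGGGG
GGGGGG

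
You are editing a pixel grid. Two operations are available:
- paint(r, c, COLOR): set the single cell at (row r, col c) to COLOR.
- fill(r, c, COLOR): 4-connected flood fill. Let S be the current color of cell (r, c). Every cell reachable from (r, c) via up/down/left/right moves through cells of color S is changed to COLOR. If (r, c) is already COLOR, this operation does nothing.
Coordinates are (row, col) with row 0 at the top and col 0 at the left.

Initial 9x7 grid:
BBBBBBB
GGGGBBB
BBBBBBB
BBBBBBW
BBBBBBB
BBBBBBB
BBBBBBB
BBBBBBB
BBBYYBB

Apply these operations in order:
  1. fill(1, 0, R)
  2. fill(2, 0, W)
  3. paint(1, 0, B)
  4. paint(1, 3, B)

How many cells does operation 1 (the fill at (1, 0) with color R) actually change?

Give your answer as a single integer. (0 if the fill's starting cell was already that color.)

Answer: 4

Derivation:
After op 1 fill(1,0,R) [4 cells changed]:
BBBBBBB
RRRRBBB
BBBBBBB
BBBBBBW
BBBBBBB
BBBBBBB
BBBBBBB
BBBBBBB
BBBYYBB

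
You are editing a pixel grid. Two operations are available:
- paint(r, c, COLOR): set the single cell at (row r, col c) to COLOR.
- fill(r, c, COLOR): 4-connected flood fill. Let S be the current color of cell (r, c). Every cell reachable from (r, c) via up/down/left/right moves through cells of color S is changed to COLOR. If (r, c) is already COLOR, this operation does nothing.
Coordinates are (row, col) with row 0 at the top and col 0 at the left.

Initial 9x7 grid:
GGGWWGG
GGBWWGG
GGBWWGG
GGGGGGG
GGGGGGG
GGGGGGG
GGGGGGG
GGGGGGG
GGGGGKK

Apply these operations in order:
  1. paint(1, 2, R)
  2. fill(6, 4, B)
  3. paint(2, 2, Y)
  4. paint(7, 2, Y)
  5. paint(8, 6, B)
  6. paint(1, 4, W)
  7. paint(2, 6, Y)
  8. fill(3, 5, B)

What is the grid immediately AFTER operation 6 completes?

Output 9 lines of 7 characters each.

After op 1 paint(1,2,R):
GGGWWGG
GGRWWGG
GGBWWGG
GGGGGGG
GGGGGGG
GGGGGGG
GGGGGGG
GGGGGGG
GGGGGKK
After op 2 fill(6,4,B) [53 cells changed]:
BBBWWBB
BBRWWBB
BBBWWBB
BBBBBBB
BBBBBBB
BBBBBBB
BBBBBBB
BBBBBBB
BBBBBKK
After op 3 paint(2,2,Y):
BBBWWBB
BBRWWBB
BBYWWBB
BBBBBBB
BBBBBBB
BBBBBBB
BBBBBBB
BBBBBBB
BBBBBKK
After op 4 paint(7,2,Y):
BBBWWBB
BBRWWBB
BBYWWBB
BBBBBBB
BBBBBBB
BBBBBBB
BBBBBBB
BBYBBBB
BBBBBKK
After op 5 paint(8,6,B):
BBBWWBB
BBRWWBB
BBYWWBB
BBBBBBB
BBBBBBB
BBBBBBB
BBBBBBB
BBYBBBB
BBBBBKB
After op 6 paint(1,4,W):
BBBWWBB
BBRWWBB
BBYWWBB
BBBBBBB
BBBBBBB
BBBBBBB
BBBBBBB
BBYBBBB
BBBBBKB

Answer: BBBWWBB
BBRWWBB
BBYWWBB
BBBBBBB
BBBBBBB
BBBBBBB
BBBBBBB
BBYBBBB
BBBBBKB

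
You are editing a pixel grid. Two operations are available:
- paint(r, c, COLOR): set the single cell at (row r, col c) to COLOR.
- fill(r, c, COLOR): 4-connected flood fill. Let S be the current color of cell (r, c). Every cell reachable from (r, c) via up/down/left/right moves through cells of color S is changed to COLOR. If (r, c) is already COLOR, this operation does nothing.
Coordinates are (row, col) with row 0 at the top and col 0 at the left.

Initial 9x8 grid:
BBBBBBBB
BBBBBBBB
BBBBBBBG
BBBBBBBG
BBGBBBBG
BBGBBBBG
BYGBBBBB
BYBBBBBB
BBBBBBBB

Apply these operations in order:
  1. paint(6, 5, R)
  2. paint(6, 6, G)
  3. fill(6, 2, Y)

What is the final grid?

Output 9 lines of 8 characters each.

Answer: BBBBBBBB
BBBBBBBB
BBBBBBBG
BBBBBBBG
BBYBBBBG
BBYBBBBG
BYYBBRGB
BYBBBBBB
BBBBBBBB

Derivation:
After op 1 paint(6,5,R):
BBBBBBBB
BBBBBBBB
BBBBBBBG
BBBBBBBG
BBGBBBBG
BBGBBBBG
BYGBBRBB
BYBBBBBB
BBBBBBBB
After op 2 paint(6,6,G):
BBBBBBBB
BBBBBBBB
BBBBBBBG
BBBBBBBG
BBGBBBBG
BBGBBBBG
BYGBBRGB
BYBBBBBB
BBBBBBBB
After op 3 fill(6,2,Y) [3 cells changed]:
BBBBBBBB
BBBBBBBB
BBBBBBBG
BBBBBBBG
BBYBBBBG
BBYBBBBG
BYYBBRGB
BYBBBBBB
BBBBBBBB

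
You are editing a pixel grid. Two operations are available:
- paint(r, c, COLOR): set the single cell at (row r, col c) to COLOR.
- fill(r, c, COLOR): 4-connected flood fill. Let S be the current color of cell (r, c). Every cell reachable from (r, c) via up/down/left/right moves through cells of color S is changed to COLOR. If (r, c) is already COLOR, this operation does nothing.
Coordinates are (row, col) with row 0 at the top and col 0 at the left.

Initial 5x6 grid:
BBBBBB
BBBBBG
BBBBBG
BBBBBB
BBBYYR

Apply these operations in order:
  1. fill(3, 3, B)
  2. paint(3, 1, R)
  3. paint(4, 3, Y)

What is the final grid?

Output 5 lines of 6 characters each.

Answer: BBBBBB
BBBBBG
BBBBBG
BRBBBB
BBBYYR

Derivation:
After op 1 fill(3,3,B) [0 cells changed]:
BBBBBB
BBBBBG
BBBBBG
BBBBBB
BBBYYR
After op 2 paint(3,1,R):
BBBBBB
BBBBBG
BBBBBG
BRBBBB
BBBYYR
After op 3 paint(4,3,Y):
BBBBBB
BBBBBG
BBBBBG
BRBBBB
BBBYYR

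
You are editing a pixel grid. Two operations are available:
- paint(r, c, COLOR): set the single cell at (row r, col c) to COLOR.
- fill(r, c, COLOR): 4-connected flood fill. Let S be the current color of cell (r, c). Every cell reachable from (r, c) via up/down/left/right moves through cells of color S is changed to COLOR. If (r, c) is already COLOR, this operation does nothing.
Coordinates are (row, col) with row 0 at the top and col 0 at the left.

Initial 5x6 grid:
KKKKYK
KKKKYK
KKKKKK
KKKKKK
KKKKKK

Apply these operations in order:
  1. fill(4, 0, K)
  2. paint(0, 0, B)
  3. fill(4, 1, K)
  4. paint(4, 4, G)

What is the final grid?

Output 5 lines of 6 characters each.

After op 1 fill(4,0,K) [0 cells changed]:
KKKKYK
KKKKYK
KKKKKK
KKKKKK
KKKKKK
After op 2 paint(0,0,B):
BKKKYK
KKKKYK
KKKKKK
KKKKKK
KKKKKK
After op 3 fill(4,1,K) [0 cells changed]:
BKKKYK
KKKKYK
KKKKKK
KKKKKK
KKKKKK
After op 4 paint(4,4,G):
BKKKYK
KKKKYK
KKKKKK
KKKKKK
KKKKGK

Answer: BKKKYK
KKKKYK
KKKKKK
KKKKKK
KKKKGK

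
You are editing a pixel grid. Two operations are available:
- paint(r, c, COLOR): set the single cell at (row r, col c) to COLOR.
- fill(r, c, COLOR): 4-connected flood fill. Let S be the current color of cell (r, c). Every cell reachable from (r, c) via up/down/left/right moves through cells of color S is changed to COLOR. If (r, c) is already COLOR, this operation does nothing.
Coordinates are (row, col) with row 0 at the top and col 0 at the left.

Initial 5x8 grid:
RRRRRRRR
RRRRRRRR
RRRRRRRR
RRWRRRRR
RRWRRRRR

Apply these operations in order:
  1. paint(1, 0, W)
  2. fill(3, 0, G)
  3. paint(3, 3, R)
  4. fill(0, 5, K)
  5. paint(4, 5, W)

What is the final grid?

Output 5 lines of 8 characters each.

Answer: KKKKKKKK
WKKKKKKK
KKKKKKKK
KKWRKKKK
KKWKKWKK

Derivation:
After op 1 paint(1,0,W):
RRRRRRRR
WRRRRRRR
RRRRRRRR
RRWRRRRR
RRWRRRRR
After op 2 fill(3,0,G) [37 cells changed]:
GGGGGGGG
WGGGGGGG
GGGGGGGG
GGWGGGGG
GGWGGGGG
After op 3 paint(3,3,R):
GGGGGGGG
WGGGGGGG
GGGGGGGG
GGWRGGGG
GGWGGGGG
After op 4 fill(0,5,K) [36 cells changed]:
KKKKKKKK
WKKKKKKK
KKKKKKKK
KKWRKKKK
KKWKKKKK
After op 5 paint(4,5,W):
KKKKKKKK
WKKKKKKK
KKKKKKKK
KKWRKKKK
KKWKKWKK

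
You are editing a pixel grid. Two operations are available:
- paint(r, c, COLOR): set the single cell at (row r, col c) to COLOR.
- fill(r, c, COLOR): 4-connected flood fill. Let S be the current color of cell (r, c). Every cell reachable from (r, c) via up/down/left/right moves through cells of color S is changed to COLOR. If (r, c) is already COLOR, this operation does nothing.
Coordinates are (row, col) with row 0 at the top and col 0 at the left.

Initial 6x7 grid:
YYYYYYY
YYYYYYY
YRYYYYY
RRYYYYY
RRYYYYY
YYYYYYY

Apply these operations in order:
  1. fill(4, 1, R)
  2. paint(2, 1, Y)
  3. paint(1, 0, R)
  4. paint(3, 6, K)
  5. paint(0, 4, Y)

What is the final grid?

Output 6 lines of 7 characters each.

After op 1 fill(4,1,R) [0 cells changed]:
YYYYYYY
YYYYYYY
YRYYYYY
RRYYYYY
RRYYYYY
YYYYYYY
After op 2 paint(2,1,Y):
YYYYYYY
YYYYYYY
YYYYYYY
RRYYYYY
RRYYYYY
YYYYYYY
After op 3 paint(1,0,R):
YYYYYYY
RYYYYYY
YYYYYYY
RRYYYYY
RRYYYYY
YYYYYYY
After op 4 paint(3,6,K):
YYYYYYY
RYYYYYY
YYYYYYY
RRYYYYK
RRYYYYY
YYYYYYY
After op 5 paint(0,4,Y):
YYYYYYY
RYYYYYY
YYYYYYY
RRYYYYK
RRYYYYY
YYYYYYY

Answer: YYYYYYY
RYYYYYY
YYYYYYY
RRYYYYK
RRYYYYY
YYYYYYY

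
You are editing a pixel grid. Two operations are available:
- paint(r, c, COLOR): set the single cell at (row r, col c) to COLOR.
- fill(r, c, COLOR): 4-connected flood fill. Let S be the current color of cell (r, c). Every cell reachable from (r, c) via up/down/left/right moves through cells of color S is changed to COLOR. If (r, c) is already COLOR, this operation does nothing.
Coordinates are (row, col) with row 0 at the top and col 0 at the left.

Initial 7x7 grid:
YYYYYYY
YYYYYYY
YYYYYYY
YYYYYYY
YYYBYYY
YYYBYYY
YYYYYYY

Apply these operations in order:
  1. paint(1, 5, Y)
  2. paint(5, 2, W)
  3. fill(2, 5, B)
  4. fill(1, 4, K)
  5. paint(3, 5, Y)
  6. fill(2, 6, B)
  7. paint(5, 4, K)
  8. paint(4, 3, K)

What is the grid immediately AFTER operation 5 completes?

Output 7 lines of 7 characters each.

Answer: KKKKKKK
KKKKKKK
KKKKKKK
KKKKKYK
KKKKKKK
KKWKKKK
KKKKKKK

Derivation:
After op 1 paint(1,5,Y):
YYYYYYY
YYYYYYY
YYYYYYY
YYYYYYY
YYYBYYY
YYYBYYY
YYYYYYY
After op 2 paint(5,2,W):
YYYYYYY
YYYYYYY
YYYYYYY
YYYYYYY
YYYBYYY
YYWBYYY
YYYYYYY
After op 3 fill(2,5,B) [46 cells changed]:
BBBBBBB
BBBBBBB
BBBBBBB
BBBBBBB
BBBBBBB
BBWBBBB
BBBBBBB
After op 4 fill(1,4,K) [48 cells changed]:
KKKKKKK
KKKKKKK
KKKKKKK
KKKKKKK
KKKKKKK
KKWKKKK
KKKKKKK
After op 5 paint(3,5,Y):
KKKKKKK
KKKKKKK
KKKKKKK
KKKKKYK
KKKKKKK
KKWKKKK
KKKKKKK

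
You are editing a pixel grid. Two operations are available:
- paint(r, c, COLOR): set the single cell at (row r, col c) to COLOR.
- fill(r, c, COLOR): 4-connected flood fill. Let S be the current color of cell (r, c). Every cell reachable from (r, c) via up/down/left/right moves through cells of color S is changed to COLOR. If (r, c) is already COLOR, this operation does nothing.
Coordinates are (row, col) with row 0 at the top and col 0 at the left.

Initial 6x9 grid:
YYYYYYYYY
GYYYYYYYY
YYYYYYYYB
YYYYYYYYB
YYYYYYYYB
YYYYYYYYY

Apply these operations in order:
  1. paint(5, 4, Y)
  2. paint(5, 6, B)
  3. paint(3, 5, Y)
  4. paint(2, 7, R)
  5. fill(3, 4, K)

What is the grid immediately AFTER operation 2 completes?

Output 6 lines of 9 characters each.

Answer: YYYYYYYYY
GYYYYYYYY
YYYYYYYYB
YYYYYYYYB
YYYYYYYYB
YYYYYYBYY

Derivation:
After op 1 paint(5,4,Y):
YYYYYYYYY
GYYYYYYYY
YYYYYYYYB
YYYYYYYYB
YYYYYYYYB
YYYYYYYYY
After op 2 paint(5,6,B):
YYYYYYYYY
GYYYYYYYY
YYYYYYYYB
YYYYYYYYB
YYYYYYYYB
YYYYYYBYY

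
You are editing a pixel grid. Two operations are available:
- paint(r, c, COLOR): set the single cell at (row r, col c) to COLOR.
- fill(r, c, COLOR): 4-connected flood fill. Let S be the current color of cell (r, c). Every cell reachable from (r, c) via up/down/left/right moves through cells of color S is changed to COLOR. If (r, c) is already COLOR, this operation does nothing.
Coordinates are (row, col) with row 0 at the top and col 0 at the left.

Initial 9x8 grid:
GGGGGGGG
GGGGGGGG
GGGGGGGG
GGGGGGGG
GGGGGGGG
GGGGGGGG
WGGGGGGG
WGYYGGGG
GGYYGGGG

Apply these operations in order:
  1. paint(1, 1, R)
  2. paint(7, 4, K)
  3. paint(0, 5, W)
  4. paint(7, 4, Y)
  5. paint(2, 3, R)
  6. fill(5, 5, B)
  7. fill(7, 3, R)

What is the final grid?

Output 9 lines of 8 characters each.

After op 1 paint(1,1,R):
GGGGGGGG
GRGGGGGG
GGGGGGGG
GGGGGGGG
GGGGGGGG
GGGGGGGG
WGGGGGGG
WGYYGGGG
GGYYGGGG
After op 2 paint(7,4,K):
GGGGGGGG
GRGGGGGG
GGGGGGGG
GGGGGGGG
GGGGGGGG
GGGGGGGG
WGGGGGGG
WGYYKGGG
GGYYGGGG
After op 3 paint(0,5,W):
GGGGGWGG
GRGGGGGG
GGGGGGGG
GGGGGGGG
GGGGGGGG
GGGGGGGG
WGGGGGGG
WGYYKGGG
GGYYGGGG
After op 4 paint(7,4,Y):
GGGGGWGG
GRGGGGGG
GGGGGGGG
GGGGGGGG
GGGGGGGG
GGGGGGGG
WGGGGGGG
WGYYYGGG
GGYYGGGG
After op 5 paint(2,3,R):
GGGGGWGG
GRGGGGGG
GGGRGGGG
GGGGGGGG
GGGGGGGG
GGGGGGGG
WGGGGGGG
WGYYYGGG
GGYYGGGG
After op 6 fill(5,5,B) [62 cells changed]:
BBBBBWBB
BRBBBBBB
BBBRBBBB
BBBBBBBB
BBBBBBBB
BBBBBBBB
WBBBBBBB
WBYYYBBB
BBYYBBBB
After op 7 fill(7,3,R) [5 cells changed]:
BBBBBWBB
BRBBBBBB
BBBRBBBB
BBBBBBBB
BBBBBBBB
BBBBBBBB
WBBBBBBB
WBRRRBBB
BBRRBBBB

Answer: BBBBBWBB
BRBBBBBB
BBBRBBBB
BBBBBBBB
BBBBBBBB
BBBBBBBB
WBBBBBBB
WBRRRBBB
BBRRBBBB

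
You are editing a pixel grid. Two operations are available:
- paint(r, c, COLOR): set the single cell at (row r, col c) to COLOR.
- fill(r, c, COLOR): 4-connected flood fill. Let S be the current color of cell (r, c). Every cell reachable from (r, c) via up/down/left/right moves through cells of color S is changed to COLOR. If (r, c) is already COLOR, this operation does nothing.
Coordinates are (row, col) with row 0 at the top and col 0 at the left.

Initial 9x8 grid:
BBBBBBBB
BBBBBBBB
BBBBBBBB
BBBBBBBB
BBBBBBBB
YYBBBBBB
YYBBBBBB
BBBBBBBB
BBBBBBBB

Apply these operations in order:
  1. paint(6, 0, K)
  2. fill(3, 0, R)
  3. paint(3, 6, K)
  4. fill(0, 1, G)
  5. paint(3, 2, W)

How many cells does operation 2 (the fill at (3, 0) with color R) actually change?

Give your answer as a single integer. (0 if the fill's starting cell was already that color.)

Answer: 68

Derivation:
After op 1 paint(6,0,K):
BBBBBBBB
BBBBBBBB
BBBBBBBB
BBBBBBBB
BBBBBBBB
YYBBBBBB
KYBBBBBB
BBBBBBBB
BBBBBBBB
After op 2 fill(3,0,R) [68 cells changed]:
RRRRRRRR
RRRRRRRR
RRRRRRRR
RRRRRRRR
RRRRRRRR
YYRRRRRR
KYRRRRRR
RRRRRRRR
RRRRRRRR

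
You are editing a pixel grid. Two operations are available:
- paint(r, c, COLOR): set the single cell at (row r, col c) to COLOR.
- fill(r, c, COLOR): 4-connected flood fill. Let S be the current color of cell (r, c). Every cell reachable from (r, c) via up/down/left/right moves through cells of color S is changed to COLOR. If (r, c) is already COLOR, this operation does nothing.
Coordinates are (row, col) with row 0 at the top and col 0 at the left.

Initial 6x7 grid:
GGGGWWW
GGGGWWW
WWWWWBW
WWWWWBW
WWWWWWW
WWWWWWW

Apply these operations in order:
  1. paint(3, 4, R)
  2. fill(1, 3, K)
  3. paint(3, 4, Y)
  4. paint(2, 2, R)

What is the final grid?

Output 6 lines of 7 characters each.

After op 1 paint(3,4,R):
GGGGWWW
GGGGWWW
WWWWWBW
WWWWRBW
WWWWWWW
WWWWWWW
After op 2 fill(1,3,K) [8 cells changed]:
KKKKWWW
KKKKWWW
WWWWWBW
WWWWRBW
WWWWWWW
WWWWWWW
After op 3 paint(3,4,Y):
KKKKWWW
KKKKWWW
WWWWWBW
WWWWYBW
WWWWWWW
WWWWWWW
After op 4 paint(2,2,R):
KKKKWWW
KKKKWWW
WWRWWBW
WWWWYBW
WWWWWWW
WWWWWWW

Answer: KKKKWWW
KKKKWWW
WWRWWBW
WWWWYBW
WWWWWWW
WWWWWWW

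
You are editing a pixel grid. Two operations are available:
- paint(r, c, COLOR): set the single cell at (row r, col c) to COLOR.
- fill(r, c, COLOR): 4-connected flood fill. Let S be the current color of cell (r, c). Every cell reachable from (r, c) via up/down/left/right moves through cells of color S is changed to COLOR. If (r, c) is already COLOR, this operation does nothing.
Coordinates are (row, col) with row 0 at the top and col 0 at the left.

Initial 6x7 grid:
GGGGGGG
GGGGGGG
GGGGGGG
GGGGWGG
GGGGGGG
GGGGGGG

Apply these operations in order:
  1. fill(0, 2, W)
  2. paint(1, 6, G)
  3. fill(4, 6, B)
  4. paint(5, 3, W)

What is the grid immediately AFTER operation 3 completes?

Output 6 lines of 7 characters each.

Answer: BBBBBBB
BBBBBBG
BBBBBBB
BBBBBBB
BBBBBBB
BBBBBBB

Derivation:
After op 1 fill(0,2,W) [41 cells changed]:
WWWWWWW
WWWWWWW
WWWWWWW
WWWWWWW
WWWWWWW
WWWWWWW
After op 2 paint(1,6,G):
WWWWWWW
WWWWWWG
WWWWWWW
WWWWWWW
WWWWWWW
WWWWWWW
After op 3 fill(4,6,B) [41 cells changed]:
BBBBBBB
BBBBBBG
BBBBBBB
BBBBBBB
BBBBBBB
BBBBBBB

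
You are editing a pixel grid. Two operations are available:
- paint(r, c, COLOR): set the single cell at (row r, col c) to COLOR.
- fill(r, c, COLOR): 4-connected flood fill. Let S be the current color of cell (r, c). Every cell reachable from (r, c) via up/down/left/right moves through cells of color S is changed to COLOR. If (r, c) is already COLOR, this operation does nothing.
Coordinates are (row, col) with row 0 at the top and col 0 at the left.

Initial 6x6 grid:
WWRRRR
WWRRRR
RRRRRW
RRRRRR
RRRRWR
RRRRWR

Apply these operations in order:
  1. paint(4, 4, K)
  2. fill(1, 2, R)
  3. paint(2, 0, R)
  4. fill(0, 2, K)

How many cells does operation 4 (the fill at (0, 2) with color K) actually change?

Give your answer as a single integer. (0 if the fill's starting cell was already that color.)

After op 1 paint(4,4,K):
WWRRRR
WWRRRR
RRRRRW
RRRRRR
RRRRKR
RRRRWR
After op 2 fill(1,2,R) [0 cells changed]:
WWRRRR
WWRRRR
RRRRRW
RRRRRR
RRRRKR
RRRRWR
After op 3 paint(2,0,R):
WWRRRR
WWRRRR
RRRRRW
RRRRRR
RRRRKR
RRRRWR
After op 4 fill(0,2,K) [29 cells changed]:
WWKKKK
WWKKKK
KKKKKW
KKKKKK
KKKKKK
KKKKWK

Answer: 29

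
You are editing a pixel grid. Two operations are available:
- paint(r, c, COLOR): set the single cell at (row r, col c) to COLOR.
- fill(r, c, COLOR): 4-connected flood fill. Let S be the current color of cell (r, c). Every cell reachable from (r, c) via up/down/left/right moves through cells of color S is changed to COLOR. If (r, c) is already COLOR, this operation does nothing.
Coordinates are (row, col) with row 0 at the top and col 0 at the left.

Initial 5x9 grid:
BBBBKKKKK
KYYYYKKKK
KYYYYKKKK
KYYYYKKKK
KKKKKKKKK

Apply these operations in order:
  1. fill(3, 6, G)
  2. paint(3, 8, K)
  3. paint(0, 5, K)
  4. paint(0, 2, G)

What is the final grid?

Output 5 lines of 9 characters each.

Answer: BBGBGKGGG
GYYYYGGGG
GYYYYGGGG
GYYYYGGGK
GGGGGGGGG

Derivation:
After op 1 fill(3,6,G) [29 cells changed]:
BBBBGGGGG
GYYYYGGGG
GYYYYGGGG
GYYYYGGGG
GGGGGGGGG
After op 2 paint(3,8,K):
BBBBGGGGG
GYYYYGGGG
GYYYYGGGG
GYYYYGGGK
GGGGGGGGG
After op 3 paint(0,5,K):
BBBBGKGGG
GYYYYGGGG
GYYYYGGGG
GYYYYGGGK
GGGGGGGGG
After op 4 paint(0,2,G):
BBGBGKGGG
GYYYYGGGG
GYYYYGGGG
GYYYYGGGK
GGGGGGGGG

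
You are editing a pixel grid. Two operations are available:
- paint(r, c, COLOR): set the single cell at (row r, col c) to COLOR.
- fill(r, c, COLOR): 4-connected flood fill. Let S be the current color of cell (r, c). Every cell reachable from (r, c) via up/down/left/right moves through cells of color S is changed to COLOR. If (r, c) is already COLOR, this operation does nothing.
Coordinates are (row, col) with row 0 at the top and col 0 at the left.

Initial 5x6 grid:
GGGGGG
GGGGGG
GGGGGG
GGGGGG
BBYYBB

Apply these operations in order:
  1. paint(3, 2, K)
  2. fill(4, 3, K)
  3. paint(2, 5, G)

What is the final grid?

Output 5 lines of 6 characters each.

After op 1 paint(3,2,K):
GGGGGG
GGGGGG
GGGGGG
GGKGGG
BBYYBB
After op 2 fill(4,3,K) [2 cells changed]:
GGGGGG
GGGGGG
GGGGGG
GGKGGG
BBKKBB
After op 3 paint(2,5,G):
GGGGGG
GGGGGG
GGGGGG
GGKGGG
BBKKBB

Answer: GGGGGG
GGGGGG
GGGGGG
GGKGGG
BBKKBB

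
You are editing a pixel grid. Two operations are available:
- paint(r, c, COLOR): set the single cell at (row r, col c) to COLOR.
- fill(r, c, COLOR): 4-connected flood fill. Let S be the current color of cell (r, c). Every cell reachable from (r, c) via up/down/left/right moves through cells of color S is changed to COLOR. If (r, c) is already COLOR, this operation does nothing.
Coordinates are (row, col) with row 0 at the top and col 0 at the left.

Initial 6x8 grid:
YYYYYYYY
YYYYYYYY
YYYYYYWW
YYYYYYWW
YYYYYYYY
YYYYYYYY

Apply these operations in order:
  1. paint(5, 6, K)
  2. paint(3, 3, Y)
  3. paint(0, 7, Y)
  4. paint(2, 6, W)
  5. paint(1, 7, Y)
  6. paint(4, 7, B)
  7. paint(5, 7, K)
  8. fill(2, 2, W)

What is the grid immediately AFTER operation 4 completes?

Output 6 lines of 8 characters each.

Answer: YYYYYYYY
YYYYYYYY
YYYYYYWW
YYYYYYWW
YYYYYYYY
YYYYYYKY

Derivation:
After op 1 paint(5,6,K):
YYYYYYYY
YYYYYYYY
YYYYYYWW
YYYYYYWW
YYYYYYYY
YYYYYYKY
After op 2 paint(3,3,Y):
YYYYYYYY
YYYYYYYY
YYYYYYWW
YYYYYYWW
YYYYYYYY
YYYYYYKY
After op 3 paint(0,7,Y):
YYYYYYYY
YYYYYYYY
YYYYYYWW
YYYYYYWW
YYYYYYYY
YYYYYYKY
After op 4 paint(2,6,W):
YYYYYYYY
YYYYYYYY
YYYYYYWW
YYYYYYWW
YYYYYYYY
YYYYYYKY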